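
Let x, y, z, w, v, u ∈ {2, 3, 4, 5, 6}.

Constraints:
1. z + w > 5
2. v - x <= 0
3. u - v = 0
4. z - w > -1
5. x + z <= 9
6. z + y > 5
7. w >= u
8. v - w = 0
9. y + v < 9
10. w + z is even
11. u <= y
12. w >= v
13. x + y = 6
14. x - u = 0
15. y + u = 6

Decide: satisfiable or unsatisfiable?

Satisfiable

One satisfying assignment is x = 2, y = 4, z = 4, w = 2, v = 2, u = 2.
For the less obvious constraints — constraint 1: z + w = 6; constraint 2: v - x = 0; constraint 3: u - v = 0 — and the others hold by inspection.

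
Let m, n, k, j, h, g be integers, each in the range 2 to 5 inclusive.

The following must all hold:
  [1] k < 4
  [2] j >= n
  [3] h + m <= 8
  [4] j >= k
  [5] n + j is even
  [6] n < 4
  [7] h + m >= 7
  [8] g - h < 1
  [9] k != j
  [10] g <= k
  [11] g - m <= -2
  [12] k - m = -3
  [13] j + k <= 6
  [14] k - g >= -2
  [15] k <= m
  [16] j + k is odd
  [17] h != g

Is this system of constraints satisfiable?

Satisfiable

Try m = 5, n = 3, k = 2, j = 3, h = 3, g = 2.
Check constraint 3: h + m = 8; constraint 7: h + m = 8; constraint 8: g - h = -1. The remaining constraints are straightforward to verify.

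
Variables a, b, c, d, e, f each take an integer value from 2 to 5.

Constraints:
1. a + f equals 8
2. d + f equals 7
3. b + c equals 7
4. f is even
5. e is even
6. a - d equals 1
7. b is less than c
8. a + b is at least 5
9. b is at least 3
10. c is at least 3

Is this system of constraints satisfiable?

Satisfiable

Take a = 4, b = 3, c = 4, d = 3, e = 4, f = 4. Then constraint 1: a + f = 8; constraint 2: d + f = 7; constraint 3: b + c = 7, and every other listed constraint is also met.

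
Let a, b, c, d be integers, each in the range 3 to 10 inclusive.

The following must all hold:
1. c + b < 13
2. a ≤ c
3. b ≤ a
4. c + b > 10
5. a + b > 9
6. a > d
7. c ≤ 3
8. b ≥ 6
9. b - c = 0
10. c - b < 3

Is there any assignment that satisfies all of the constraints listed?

From constraints 3 and 8: a ≥ b and b ≥ 6, so a ≥ 6. From constraints 2 and 7: a ≤ c and c ≤ 3, so a ≤ 3. But 3 < 6, so no value of a works.

Unsatisfiable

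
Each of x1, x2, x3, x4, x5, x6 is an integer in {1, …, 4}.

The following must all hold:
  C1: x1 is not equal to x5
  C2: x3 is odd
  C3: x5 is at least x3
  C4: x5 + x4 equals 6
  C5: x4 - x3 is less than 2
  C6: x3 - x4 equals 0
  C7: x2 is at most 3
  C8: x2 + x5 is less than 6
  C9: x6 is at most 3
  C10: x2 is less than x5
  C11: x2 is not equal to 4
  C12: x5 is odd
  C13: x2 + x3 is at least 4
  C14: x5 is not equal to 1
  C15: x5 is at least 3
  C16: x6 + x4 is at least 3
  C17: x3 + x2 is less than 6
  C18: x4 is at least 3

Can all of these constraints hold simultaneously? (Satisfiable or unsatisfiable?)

Satisfiable

Try x1 = 1, x2 = 2, x3 = 3, x4 = 3, x5 = 3, x6 = 1.
Check constraint 4: x5 + x4 = 6; constraint 5: x4 - x3 = 0. The remaining constraints are straightforward to verify.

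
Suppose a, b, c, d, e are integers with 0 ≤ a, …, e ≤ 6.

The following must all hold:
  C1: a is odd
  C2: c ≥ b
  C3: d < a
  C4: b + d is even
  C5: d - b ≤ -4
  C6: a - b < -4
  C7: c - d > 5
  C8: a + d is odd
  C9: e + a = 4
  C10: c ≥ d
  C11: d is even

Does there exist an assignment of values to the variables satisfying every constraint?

Setting (a, b, c, d, e) = (1, 6, 6, 0, 3) satisfies everything: constraint 5: d - b = -6; constraint 6: a - b = -5, and the others follow.

Satisfiable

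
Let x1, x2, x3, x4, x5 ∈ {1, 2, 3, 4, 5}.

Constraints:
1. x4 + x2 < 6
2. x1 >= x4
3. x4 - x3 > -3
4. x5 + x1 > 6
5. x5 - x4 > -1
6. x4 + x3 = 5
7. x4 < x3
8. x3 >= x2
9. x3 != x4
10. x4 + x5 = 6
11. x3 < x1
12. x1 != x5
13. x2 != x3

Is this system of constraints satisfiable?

Satisfiable

The assignment x1 = 5, x2 = 1, x3 = 3, x4 = 2, x5 = 4 works:
  constraint 1 holds since x4 + x2 = 3.
  constraint 3 holds since x4 - x3 = -1.
The rest check out directly.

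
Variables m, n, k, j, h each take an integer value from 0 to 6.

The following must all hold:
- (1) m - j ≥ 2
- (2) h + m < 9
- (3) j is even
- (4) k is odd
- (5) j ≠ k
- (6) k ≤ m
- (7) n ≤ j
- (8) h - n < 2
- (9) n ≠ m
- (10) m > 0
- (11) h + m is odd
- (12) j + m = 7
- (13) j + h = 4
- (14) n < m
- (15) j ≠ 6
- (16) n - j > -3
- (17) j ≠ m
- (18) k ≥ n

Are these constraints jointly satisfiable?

Satisfiable

Try m = 5, n = 2, k = 5, j = 2, h = 2.
Check constraint 1: m - j = 3; constraint 2: h + m = 7; constraint 8: h - n = 0. The remaining constraints are straightforward to verify.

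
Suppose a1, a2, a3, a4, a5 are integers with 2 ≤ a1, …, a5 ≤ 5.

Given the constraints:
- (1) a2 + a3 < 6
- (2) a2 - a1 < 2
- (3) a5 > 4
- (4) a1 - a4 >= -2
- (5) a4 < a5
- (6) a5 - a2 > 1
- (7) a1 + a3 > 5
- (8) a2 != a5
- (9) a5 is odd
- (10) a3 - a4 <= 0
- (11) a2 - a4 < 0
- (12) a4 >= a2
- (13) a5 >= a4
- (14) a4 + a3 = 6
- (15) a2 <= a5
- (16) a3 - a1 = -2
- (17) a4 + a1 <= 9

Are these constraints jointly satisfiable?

Satisfiable

The assignment a1 = 4, a2 = 3, a3 = 2, a4 = 4, a5 = 5 works:
  constraint 1 holds since a2 + a3 = 5.
  constraint 2 holds since a2 - a1 = -1.
The rest check out directly.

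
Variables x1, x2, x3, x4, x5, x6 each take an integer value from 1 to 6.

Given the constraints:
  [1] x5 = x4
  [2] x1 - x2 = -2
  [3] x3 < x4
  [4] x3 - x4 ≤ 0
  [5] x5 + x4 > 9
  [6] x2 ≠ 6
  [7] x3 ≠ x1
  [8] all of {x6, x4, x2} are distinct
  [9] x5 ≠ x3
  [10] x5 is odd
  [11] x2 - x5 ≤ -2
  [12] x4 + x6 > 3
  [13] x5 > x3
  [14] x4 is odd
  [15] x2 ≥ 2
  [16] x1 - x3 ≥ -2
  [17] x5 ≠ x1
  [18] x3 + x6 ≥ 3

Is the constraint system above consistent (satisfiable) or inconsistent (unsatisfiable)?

Setting (x1, x2, x3, x4, x5, x6) = (1, 3, 2, 5, 5, 1) satisfies everything: constraint 2: x1 - x2 = -2; constraint 4: x3 - x4 = -3, and the others follow.

Satisfiable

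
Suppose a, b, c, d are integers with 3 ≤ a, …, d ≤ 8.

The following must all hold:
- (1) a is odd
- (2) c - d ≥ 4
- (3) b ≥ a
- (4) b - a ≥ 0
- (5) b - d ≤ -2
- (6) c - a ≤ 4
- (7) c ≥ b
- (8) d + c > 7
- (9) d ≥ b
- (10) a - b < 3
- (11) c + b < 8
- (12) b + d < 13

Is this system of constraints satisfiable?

Constraints 2, 4, 5, and 6 give b − a ≥ 0, a − c ≥ -4, c − d ≥ 4, d − b ≥ 2.
Adding all 4 inequalities: the left sides telescope to 0, and the right sides sum to 0 + (-4) + 4 + 2 = 2. So 0 ≥ 2, which is false.

Unsatisfiable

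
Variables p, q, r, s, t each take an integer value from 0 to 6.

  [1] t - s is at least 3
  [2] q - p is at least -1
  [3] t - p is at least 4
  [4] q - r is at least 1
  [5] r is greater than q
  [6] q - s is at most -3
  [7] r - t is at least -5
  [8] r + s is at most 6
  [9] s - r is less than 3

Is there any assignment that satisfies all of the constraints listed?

Constraints 1, 4, 6, and 7 give q − r ≥ 1, r − t ≥ -5, t − s ≥ 3, s − q ≥ 3.
Adding all 4 inequalities: the left sides telescope to 0, and the right sides sum to 1 + (-5) + 3 + 3 = 2. So 0 ≥ 2, which is false.

Unsatisfiable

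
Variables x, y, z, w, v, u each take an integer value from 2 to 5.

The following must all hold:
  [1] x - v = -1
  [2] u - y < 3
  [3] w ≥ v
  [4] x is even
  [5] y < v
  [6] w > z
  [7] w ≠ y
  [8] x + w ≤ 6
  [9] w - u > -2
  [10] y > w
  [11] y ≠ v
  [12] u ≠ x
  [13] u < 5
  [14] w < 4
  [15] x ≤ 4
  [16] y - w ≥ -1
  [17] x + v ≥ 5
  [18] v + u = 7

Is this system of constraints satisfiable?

Constraints 3, 5, and 10 give v ≤ w, w < y, y < v. Chaining: v ≤ w < y < v, which forces v < v — impossible.

Unsatisfiable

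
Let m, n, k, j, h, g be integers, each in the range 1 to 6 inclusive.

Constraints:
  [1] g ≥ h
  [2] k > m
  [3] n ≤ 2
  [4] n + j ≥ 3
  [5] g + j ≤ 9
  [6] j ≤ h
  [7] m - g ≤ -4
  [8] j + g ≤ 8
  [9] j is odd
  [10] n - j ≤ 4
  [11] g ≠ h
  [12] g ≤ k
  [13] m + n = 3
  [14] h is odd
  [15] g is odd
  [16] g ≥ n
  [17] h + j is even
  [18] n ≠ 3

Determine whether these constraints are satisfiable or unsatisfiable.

Take m = 1, n = 2, k = 5, j = 1, h = 1, g = 5. Then constraint 4: n + j = 3; constraint 5: g + j = 6, and every other listed constraint is also met.

Satisfiable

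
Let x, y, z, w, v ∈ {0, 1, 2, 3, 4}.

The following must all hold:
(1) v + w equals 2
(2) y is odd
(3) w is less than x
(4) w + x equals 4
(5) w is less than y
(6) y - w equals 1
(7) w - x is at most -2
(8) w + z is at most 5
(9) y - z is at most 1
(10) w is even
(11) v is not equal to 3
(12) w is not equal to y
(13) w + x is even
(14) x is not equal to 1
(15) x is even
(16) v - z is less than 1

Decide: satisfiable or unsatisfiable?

Satisfiable

Setting (x, y, z, w, v) = (4, 1, 2, 0, 2) satisfies everything: constraint 1: v + w = 2; constraint 4: w + x = 4; constraint 6: y - w = 1, and the others follow.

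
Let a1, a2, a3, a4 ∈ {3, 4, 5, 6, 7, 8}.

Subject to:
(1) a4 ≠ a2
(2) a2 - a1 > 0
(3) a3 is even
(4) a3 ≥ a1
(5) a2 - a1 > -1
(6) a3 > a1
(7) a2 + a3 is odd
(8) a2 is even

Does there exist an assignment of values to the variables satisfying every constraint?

Unsatisfiable

Constraint 8 makes a2 even and constraint 3 makes a3 even, so a2 + a3 must be even. Constraint 7 says a2 + a3 is odd — contradiction.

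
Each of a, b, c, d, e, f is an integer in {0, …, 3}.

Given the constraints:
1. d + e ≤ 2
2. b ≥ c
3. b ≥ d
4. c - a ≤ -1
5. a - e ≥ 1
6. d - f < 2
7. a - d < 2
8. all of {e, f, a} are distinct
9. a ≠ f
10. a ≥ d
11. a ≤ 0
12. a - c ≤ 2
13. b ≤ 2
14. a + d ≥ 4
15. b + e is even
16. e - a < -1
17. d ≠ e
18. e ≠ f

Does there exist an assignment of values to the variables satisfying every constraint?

Unsatisfiable

From constraint 11: a ≤ 0. From constraints 3 and 13: d ≤ b ≤ 2. Hence a + d ≤ 2. But constraint 14 requires a + d ≥ 4, and 4 > 2. Contradiction.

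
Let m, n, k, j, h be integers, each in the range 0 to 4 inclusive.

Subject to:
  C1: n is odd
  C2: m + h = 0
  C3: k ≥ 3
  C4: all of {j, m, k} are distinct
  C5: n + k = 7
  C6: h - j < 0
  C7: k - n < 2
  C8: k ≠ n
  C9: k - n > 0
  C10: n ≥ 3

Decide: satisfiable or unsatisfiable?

Satisfiable

Try m = 0, n = 3, k = 4, j = 1, h = 0.
Check constraint 2: m + h = 0; constraint 5: n + k = 7; constraint 6: h - j = -1. The remaining constraints are straightforward to verify.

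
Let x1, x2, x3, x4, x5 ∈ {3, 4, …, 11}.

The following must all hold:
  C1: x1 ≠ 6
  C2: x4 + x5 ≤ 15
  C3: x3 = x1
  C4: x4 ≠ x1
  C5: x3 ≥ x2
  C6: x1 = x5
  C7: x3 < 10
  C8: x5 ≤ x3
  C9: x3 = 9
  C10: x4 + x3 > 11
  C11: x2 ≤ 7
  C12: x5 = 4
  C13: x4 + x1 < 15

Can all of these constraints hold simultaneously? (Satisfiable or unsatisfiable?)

Unsatisfiable

Constraint 9 fixes x3 = 9 and constraint 12 fixes x5 = 4. Constraints 3 and 6 give x3 = x1 = x5, so x3 = x5. But 9 ≠ 4 — contradiction.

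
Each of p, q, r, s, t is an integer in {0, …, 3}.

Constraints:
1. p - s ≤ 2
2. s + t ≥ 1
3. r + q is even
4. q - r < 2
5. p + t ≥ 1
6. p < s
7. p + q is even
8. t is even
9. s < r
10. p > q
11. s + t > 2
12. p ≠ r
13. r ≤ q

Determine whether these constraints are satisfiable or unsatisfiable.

Unsatisfiable

Constraints 6, 9, 10, and 13 give p < s, s < r, r ≤ q, q < p. Chaining: p < s < r ≤ q < p, which forces p < p — impossible.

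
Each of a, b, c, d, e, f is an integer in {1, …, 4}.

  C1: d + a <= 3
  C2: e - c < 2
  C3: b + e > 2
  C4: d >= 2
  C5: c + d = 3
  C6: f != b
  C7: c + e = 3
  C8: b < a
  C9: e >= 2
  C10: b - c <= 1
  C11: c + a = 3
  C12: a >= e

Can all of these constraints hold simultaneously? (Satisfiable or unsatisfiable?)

From constraint 4: d ≥ 2. From constraints 9 and 12: a ≥ e ≥ 2. Hence d + a ≥ 4. But constraint 1 requires d + a ≤ 3, and 3 < 4. Contradiction.

Unsatisfiable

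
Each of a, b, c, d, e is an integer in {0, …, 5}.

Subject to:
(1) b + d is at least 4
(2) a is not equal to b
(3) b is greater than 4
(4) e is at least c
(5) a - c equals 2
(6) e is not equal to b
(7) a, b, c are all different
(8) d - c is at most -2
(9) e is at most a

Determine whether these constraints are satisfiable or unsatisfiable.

The assignment a = 4, b = 5, c = 2, d = 0, e = 4 works:
  constraint 1 holds since b + d = 5.
  constraint 5 holds since a - c = 2.
  constraint 8 holds since d - c = -2.
The rest check out directly.

Satisfiable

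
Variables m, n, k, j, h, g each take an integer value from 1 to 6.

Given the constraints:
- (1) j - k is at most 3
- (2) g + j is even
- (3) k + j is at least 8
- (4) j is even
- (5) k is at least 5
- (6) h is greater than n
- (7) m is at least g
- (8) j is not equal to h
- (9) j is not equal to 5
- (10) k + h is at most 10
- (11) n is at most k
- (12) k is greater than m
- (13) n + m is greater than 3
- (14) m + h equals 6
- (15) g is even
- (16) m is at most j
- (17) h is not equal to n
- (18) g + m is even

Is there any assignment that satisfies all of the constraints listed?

One satisfying assignment is m = 4, n = 1, k = 5, j = 6, h = 2, g = 2.
For the less obvious constraints — constraint 1: j - k = 1; constraint 3: k + j = 11 — and the others hold by inspection.

Satisfiable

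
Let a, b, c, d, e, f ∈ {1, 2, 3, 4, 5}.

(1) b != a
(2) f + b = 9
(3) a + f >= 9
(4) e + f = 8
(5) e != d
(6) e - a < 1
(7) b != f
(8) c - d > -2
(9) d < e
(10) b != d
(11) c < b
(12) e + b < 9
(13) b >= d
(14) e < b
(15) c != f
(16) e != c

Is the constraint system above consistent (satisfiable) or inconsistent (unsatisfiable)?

Satisfiable

One satisfying assignment is a = 5, b = 4, c = 2, d = 2, e = 3, f = 5.
For the less obvious constraints — constraint 2: f + b = 9; constraint 3: a + f = 10 — and the others hold by inspection.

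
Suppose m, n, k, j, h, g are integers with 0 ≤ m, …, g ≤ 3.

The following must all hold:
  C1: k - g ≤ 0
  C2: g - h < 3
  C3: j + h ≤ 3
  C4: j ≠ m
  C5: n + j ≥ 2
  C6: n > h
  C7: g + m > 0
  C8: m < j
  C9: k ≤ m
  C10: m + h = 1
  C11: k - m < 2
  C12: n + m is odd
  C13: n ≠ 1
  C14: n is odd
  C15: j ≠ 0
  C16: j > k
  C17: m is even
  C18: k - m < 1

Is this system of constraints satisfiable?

Satisfiable

Take m = 0, n = 3, k = 0, j = 2, h = 1, g = 3. Then constraint 1: k - g = -3; constraint 2: g - h = 2; constraint 3: j + h = 3, and every other listed constraint is also met.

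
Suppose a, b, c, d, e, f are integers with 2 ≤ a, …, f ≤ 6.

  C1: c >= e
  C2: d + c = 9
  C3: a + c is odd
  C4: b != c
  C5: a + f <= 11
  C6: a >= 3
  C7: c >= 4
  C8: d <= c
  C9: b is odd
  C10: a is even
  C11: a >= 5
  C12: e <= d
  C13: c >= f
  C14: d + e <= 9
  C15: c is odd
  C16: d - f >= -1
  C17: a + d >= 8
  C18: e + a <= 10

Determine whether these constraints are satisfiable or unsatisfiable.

Try a = 6, b = 3, c = 5, d = 4, e = 4, f = 4.
Check constraint 2: d + c = 9; constraint 5: a + f = 10. The remaining constraints are straightforward to verify.

Satisfiable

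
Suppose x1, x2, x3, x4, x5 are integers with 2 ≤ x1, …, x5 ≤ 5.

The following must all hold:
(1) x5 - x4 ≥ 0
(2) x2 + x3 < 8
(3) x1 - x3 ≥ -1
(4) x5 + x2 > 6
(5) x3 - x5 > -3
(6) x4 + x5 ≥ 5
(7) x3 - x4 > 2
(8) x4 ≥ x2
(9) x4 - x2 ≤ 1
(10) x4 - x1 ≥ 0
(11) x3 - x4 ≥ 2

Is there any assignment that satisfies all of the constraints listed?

Unsatisfiable

Constraints 3, 10, and 11 give x1 − x3 ≥ -1, x3 − x4 ≥ 2, x4 − x1 ≥ 0.
Adding all 3 inequalities: the left sides telescope to 0, and the right sides sum to (-1) + 2 + 0 = 1. So 0 ≥ 1, which is false.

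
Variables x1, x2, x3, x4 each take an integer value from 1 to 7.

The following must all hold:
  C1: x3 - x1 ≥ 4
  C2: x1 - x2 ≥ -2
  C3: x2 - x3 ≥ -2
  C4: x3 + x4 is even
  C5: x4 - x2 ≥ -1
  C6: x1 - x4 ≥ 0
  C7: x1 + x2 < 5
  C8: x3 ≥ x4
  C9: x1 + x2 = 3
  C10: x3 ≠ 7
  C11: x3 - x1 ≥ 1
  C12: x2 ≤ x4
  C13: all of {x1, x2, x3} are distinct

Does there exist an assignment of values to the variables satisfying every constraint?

Unsatisfiable

Constraints 1, 3, 5, and 6 give x3 − x1 ≥ 4, x1 − x4 ≥ 0, x4 − x2 ≥ -1, x2 − x3 ≥ -2.
Adding all 4 inequalities: the left sides telescope to 0, and the right sides sum to 4 + 0 + (-1) + (-2) = 1. So 0 ≥ 1, which is false.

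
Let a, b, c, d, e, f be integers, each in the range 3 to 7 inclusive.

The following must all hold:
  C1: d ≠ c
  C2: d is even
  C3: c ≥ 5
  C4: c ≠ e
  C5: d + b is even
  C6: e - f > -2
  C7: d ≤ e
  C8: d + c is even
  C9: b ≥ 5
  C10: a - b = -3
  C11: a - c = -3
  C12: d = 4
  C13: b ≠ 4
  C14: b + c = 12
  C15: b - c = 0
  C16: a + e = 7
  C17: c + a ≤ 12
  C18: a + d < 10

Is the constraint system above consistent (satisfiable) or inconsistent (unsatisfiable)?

The assignment a = 3, b = 6, c = 6, d = 4, e = 4, f = 3 works:
  constraint 6 holds since e - f = 1.
  constraint 10 holds since a - b = -3.
The rest check out directly.

Satisfiable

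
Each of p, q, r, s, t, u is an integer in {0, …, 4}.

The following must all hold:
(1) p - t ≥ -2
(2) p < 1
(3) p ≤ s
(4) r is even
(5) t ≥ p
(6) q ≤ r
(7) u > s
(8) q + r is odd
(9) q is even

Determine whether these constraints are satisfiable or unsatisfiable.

Constraint 9 makes q even and constraint 4 makes r even, so q + r must be even. Constraint 8 says q + r is odd — contradiction.

Unsatisfiable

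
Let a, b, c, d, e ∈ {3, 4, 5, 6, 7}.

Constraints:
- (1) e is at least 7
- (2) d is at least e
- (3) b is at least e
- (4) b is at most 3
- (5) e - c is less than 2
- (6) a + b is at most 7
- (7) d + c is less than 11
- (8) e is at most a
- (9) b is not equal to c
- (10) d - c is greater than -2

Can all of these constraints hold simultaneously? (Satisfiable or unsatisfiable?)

Unsatisfiable

From constraints 1 and 3: b ≥ e and e ≥ 7, so b ≥ 7. From constraint 4: b ≤ 3. But 3 < 7, so no value of b works.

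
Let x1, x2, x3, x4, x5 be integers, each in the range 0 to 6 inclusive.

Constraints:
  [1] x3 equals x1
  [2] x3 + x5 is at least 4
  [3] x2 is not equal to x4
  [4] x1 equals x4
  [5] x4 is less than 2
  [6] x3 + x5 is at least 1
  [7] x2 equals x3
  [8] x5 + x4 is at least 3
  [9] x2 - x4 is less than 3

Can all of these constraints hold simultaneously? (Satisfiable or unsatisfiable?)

From constraints 1, 4, and 7, x2 = x3 = x1 = x4, so x2 = x4. But constraint 3 says x2 ≠ x4. Contradiction.

Unsatisfiable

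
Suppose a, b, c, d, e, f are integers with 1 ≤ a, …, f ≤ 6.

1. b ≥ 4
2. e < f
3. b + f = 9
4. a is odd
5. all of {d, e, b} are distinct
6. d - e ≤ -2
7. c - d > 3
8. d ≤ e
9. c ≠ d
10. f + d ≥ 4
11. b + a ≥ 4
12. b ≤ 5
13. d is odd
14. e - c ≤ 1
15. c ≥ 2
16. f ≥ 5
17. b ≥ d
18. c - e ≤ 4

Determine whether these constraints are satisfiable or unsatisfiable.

The assignment a = 3, b = 4, c = 5, d = 1, e = 3, f = 5 works:
  constraint 3 holds since b + f = 9.
  constraint 6 holds since d - e = -2.
  constraint 7 holds since c - d = 4.
The rest check out directly.

Satisfiable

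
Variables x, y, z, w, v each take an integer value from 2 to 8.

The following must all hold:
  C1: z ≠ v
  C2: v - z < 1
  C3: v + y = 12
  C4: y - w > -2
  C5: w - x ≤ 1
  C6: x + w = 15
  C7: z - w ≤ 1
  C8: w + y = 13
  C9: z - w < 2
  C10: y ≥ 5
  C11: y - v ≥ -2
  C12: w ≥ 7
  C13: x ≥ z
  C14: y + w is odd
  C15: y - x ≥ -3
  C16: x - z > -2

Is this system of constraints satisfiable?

Satisfiable

Setting (x, y, z, w, v) = (8, 6, 7, 7, 6) satisfies everything: constraint 2: v - z = -1; constraint 3: v + y = 12, and the others follow.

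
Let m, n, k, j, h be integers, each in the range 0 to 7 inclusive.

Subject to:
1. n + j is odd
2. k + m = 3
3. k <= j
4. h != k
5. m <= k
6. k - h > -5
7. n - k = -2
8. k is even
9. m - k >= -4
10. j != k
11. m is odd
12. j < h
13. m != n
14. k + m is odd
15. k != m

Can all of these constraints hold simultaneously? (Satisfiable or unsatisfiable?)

One satisfying assignment is m = 1, n = 0, k = 2, j = 3, h = 4.
For the less obvious constraints — constraint 2: k + m = 3; constraint 6: k - h = -2; constraint 7: n - k = -2 — and the others hold by inspection.

Satisfiable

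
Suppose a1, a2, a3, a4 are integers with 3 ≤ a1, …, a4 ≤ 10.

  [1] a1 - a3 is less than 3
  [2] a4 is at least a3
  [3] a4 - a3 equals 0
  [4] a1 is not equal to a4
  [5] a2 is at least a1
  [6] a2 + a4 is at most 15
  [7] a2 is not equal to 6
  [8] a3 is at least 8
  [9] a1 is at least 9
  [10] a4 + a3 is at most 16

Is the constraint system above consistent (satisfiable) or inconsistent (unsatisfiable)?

From constraints 5 and 9: a2 ≥ a1 ≥ 9. From constraints 2 and 8: a4 ≥ a3 ≥ 8. Hence a2 + a4 ≥ 17. But constraint 6 requires a2 + a4 ≤ 15, and 15 < 17. Contradiction.

Unsatisfiable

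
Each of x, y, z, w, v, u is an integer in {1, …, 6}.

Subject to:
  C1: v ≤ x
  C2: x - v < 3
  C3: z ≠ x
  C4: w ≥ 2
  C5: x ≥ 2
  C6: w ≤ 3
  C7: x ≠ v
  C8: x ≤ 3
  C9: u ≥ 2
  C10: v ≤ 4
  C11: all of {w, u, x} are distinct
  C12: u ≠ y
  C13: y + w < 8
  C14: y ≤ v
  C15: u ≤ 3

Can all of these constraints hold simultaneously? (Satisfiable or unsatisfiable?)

Unsatisfiable

Constraints 4, 5, 6, 8, 9, and 15 confine each of w, u, x to the 2 values {2, 3}.
Constraint 11 requires all 3 of them to be distinct, but only 2 values are available — impossible by the pigeonhole principle.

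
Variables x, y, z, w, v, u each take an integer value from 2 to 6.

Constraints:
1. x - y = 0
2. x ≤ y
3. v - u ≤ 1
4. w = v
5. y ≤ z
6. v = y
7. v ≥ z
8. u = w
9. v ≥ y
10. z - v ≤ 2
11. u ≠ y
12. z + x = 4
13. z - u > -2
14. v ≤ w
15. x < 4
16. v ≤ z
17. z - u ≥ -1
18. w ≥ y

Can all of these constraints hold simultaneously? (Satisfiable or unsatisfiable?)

From constraints 4, 6, and 8, u = w = v = y, so u = y. But constraint 11 says u ≠ y. Contradiction.

Unsatisfiable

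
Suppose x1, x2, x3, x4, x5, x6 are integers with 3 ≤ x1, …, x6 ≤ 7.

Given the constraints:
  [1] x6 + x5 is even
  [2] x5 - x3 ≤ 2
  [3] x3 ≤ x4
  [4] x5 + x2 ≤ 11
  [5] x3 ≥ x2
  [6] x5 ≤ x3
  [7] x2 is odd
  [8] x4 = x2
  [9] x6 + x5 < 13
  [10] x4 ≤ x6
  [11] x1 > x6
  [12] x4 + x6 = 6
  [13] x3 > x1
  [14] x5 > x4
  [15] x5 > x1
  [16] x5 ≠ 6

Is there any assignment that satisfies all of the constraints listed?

Constraints 3, 6, 10, 11, and 15 give x6 < x1, x1 < x5, x5 ≤ x3, x3 ≤ x4, x4 ≤ x6. Chaining: x6 < x1 < x5 ≤ x3 ≤ x4 ≤ x6, which forces x6 < x6 — impossible.

Unsatisfiable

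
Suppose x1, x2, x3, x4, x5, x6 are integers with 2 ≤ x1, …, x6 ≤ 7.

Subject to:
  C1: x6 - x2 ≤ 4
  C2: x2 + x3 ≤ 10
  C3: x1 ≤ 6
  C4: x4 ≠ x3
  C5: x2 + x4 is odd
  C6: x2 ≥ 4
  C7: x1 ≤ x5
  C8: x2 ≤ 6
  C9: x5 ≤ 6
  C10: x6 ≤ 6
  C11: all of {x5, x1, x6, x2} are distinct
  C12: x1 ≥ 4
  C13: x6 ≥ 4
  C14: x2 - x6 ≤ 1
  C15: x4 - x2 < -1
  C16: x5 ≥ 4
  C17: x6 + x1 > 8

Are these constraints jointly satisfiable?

Unsatisfiable

Constraints 3, 6, 8, 9, 10, 12, 13, and 16 confine each of x5, x1, x6, x2 to the 3 values {4, …, 6}.
Constraint 11 requires all 4 of them to be distinct, but only 3 values are available — impossible by the pigeonhole principle.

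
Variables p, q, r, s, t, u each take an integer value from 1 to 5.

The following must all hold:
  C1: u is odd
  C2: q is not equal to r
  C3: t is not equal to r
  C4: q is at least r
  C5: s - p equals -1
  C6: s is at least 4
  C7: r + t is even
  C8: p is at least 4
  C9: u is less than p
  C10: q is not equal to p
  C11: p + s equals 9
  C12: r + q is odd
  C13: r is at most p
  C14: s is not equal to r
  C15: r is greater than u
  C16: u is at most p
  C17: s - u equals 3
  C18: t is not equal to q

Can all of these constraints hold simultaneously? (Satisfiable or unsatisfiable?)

One satisfying assignment is p = 5, q = 4, r = 3, s = 4, t = 5, u = 1.
For the less obvious constraints — constraint 5: s - p = -1; constraint 11: p + s = 9 — and the others hold by inspection.

Satisfiable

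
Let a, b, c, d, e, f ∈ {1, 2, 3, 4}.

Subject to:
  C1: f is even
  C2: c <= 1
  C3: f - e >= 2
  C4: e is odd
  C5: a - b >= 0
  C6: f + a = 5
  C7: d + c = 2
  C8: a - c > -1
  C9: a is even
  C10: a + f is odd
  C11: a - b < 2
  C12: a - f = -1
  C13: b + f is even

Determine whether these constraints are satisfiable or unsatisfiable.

Constraint 9 makes a even and constraint 1 makes f even, so a + f must be even. Constraint 10 says a + f is odd — contradiction.

Unsatisfiable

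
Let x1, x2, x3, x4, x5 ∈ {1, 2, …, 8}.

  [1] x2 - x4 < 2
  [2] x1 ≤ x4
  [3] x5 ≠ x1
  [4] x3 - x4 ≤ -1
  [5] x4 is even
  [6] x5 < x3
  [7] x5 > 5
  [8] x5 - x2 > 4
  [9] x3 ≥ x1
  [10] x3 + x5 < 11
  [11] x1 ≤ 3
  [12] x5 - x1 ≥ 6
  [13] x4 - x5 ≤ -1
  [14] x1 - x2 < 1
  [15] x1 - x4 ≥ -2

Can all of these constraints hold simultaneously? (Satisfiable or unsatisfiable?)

Constraints 4, 6, and 13 give x5 < x3, x3 < x4, x4 < x5. Chaining: x5 < x3 < x4 < x5, which forces x5 < x5 — impossible.

Unsatisfiable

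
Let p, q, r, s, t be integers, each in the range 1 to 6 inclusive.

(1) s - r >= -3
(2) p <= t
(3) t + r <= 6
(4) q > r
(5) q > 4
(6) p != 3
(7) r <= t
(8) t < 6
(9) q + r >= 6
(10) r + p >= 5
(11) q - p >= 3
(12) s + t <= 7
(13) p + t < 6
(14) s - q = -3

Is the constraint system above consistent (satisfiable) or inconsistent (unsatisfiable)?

Try p = 2, q = 6, r = 3, s = 3, t = 3.
Check constraint 1: s - r = 0; constraint 3: t + r = 6. The remaining constraints are straightforward to verify.

Satisfiable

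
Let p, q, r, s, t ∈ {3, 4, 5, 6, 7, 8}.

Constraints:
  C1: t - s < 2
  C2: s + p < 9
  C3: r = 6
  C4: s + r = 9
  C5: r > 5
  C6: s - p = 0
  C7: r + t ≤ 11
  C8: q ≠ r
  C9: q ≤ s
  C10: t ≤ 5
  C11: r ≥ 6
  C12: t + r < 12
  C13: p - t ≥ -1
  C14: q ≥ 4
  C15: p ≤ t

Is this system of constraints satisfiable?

Unsatisfiable

From constraints 9 and 14: s ≥ q ≥ 4. From constraint 11: r ≥ 6. Hence s + r ≥ 10. But constraint 4 requires s + r = 9, and 9 < 10. Contradiction.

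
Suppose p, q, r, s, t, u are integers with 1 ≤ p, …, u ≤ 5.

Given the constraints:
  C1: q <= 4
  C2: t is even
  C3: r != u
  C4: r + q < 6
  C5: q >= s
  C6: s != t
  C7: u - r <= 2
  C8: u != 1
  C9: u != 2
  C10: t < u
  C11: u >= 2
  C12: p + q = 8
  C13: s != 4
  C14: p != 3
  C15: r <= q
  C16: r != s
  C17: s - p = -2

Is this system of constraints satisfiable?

Satisfiable

Setting (p, q, r, s, t, u) = (5, 3, 1, 3, 2, 3) satisfies everything: constraint 4: r + q = 4; constraint 7: u - r = 2; constraint 12: p + q = 8, and the others follow.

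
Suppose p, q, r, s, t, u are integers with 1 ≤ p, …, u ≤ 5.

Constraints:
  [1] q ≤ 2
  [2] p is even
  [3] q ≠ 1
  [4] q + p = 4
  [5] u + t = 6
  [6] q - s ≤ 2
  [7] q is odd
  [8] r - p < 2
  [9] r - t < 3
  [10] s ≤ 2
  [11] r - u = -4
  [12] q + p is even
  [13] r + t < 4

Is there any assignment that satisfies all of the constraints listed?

Constraint 7 makes q odd and constraint 2 makes p even, so q + p must be odd. Constraint 12 says q + p is even — contradiction.

Unsatisfiable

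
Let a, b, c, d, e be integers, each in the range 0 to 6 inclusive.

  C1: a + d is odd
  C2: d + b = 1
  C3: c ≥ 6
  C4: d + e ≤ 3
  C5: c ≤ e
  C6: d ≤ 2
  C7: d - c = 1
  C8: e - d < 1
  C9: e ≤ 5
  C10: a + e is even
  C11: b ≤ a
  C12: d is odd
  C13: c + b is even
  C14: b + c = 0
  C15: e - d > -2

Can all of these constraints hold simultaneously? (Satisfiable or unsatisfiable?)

Unsatisfiable

From constraints 3 and 5: e ≥ c and c ≥ 6, so e ≥ 6. From constraint 9: e ≤ 5. But 5 < 6, so no value of e works.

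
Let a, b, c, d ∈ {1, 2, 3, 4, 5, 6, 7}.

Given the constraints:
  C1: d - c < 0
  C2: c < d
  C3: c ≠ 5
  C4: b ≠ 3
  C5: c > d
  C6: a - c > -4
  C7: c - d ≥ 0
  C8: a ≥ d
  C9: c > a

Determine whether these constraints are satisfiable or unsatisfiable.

Constraints 2, 8, and 9 give c < d, d ≤ a, a < c. Chaining: c < d ≤ a < c, which forces c < c — impossible.

Unsatisfiable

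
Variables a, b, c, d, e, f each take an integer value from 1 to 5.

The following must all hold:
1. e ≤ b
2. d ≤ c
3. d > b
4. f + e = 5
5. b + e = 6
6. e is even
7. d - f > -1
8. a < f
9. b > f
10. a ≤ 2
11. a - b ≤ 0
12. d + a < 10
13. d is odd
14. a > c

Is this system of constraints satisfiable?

Constraints 2, 3, 8, 9, and 14 give d ≤ c, c < a, a < f, f < b, b < d. Chaining: d ≤ c < a < f < b < d, which forces d < d — impossible.

Unsatisfiable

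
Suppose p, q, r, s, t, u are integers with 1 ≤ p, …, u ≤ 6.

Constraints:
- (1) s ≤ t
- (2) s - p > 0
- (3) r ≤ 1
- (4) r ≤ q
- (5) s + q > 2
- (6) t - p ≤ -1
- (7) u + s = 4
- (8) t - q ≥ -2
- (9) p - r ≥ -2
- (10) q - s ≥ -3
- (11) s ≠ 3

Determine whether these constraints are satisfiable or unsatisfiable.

Unsatisfiable

Constraints 1, 2, and 6 give p < s, s ≤ t, t < p. Chaining: p < s ≤ t < p, which forces p < p — impossible.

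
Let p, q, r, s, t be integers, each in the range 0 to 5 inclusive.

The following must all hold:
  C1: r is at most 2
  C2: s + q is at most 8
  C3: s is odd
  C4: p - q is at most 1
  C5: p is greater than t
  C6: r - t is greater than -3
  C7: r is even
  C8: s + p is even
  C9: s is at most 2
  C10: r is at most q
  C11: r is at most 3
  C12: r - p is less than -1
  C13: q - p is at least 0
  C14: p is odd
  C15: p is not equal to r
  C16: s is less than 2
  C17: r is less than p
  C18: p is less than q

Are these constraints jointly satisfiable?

Satisfiable

Setting (p, q, r, s, t) = (3, 5, 0, 1, 0) satisfies everything: constraint 2: s + q = 6; constraint 4: p - q = -2; constraint 6: r - t = 0, and the others follow.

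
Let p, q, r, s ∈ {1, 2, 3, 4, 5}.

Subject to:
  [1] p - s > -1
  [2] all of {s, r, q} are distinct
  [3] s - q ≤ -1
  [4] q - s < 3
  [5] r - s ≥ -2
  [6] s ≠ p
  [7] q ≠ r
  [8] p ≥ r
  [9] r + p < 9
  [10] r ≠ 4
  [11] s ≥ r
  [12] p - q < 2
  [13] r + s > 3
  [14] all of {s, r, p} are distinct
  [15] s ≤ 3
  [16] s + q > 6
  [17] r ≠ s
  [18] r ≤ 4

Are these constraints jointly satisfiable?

Take p = 5, q = 5, r = 1, s = 3. Then constraint 1: p - s = 2; constraint 3: s - q = -2, and every other listed constraint is also met.

Satisfiable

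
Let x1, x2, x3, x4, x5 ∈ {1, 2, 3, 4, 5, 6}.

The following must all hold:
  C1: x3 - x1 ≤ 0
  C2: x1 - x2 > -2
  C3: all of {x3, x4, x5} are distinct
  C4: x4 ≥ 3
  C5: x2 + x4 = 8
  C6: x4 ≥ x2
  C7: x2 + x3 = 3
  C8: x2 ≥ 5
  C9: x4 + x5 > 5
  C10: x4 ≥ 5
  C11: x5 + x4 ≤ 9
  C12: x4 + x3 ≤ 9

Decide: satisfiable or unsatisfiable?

From constraint 8: x2 ≥ 5. From constraint 10: x4 ≥ 5. Hence x2 + x4 ≥ 10. But constraint 5 requires x2 + x4 = 8, and 8 < 10. Contradiction.

Unsatisfiable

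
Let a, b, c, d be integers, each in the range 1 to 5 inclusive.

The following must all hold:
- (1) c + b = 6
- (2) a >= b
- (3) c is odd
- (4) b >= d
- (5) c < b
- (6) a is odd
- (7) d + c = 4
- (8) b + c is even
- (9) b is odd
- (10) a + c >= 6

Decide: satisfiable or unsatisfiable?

Take a = 5, b = 5, c = 1, d = 3. Then constraint 1: c + b = 6; constraint 7: d + c = 4, and every other listed constraint is also met.

Satisfiable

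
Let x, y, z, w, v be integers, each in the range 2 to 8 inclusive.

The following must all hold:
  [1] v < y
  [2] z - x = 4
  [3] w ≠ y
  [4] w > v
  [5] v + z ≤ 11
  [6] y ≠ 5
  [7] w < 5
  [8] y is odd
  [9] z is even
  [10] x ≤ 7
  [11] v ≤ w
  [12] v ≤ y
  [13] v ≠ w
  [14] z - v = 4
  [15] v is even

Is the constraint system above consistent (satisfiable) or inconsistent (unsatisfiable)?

One satisfying assignment is x = 2, y = 7, z = 6, w = 3, v = 2.
For the less obvious constraints — constraint 2: z - x = 4; constraint 5: v + z = 8 — and the others hold by inspection.

Satisfiable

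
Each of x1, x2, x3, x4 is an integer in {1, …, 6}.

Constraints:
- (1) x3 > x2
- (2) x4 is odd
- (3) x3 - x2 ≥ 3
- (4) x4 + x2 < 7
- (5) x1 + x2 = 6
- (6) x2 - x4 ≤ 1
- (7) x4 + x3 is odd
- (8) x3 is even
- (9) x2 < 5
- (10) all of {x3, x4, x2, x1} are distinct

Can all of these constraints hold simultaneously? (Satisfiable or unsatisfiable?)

The assignment x1 = 5, x2 = 1, x3 = 4, x4 = 3 works:
  constraint 3 holds since x3 - x2 = 3.
  constraint 4 holds since x4 + x2 = 4.
  constraint 5 holds since x1 + x2 = 6.
The rest check out directly.

Satisfiable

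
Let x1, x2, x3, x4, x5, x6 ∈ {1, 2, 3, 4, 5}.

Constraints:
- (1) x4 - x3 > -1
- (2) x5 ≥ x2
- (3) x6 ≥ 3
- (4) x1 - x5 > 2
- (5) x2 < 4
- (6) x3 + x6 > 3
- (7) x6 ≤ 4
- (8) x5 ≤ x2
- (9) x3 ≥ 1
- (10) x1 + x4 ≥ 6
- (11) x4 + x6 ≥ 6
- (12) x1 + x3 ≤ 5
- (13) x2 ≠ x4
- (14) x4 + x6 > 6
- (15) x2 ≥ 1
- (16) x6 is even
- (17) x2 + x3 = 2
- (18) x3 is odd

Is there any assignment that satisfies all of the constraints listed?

Try x1 = 4, x2 = 1, x3 = 1, x4 = 3, x5 = 1, x6 = 4.
Check constraint 1: x4 - x3 = 2; constraint 4: x1 - x5 = 3. The remaining constraints are straightforward to verify.

Satisfiable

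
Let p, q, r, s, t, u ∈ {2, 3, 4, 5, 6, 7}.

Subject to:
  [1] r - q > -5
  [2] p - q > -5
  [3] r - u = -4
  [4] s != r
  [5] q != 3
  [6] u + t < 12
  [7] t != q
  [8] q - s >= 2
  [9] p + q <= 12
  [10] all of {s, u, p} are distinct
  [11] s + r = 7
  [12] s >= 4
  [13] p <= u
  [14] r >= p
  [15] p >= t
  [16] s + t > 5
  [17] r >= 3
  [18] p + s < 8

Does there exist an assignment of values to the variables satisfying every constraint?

One satisfying assignment is p = 3, q = 7, r = 3, s = 4, t = 3, u = 7.
For the less obvious constraints — constraint 1: r - q = -4; constraint 2: p - q = -4 — and the others hold by inspection.

Satisfiable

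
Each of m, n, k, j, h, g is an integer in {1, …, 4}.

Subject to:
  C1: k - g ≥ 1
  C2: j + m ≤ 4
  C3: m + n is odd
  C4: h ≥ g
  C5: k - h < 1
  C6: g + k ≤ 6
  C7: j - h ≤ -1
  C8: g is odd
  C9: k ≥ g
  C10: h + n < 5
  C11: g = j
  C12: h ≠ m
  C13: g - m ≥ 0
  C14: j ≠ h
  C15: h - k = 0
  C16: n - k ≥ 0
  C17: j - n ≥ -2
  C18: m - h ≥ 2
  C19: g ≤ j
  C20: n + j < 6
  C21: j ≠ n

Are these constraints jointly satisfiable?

Constraints 1, 7, 13, 16, 17, and 18 give m − h ≥ 2, h − j ≥ 1, j − n ≥ -2, n − k ≥ 0, k − g ≥ 1, g − m ≥ 0.
Adding all 6 inequalities: the left sides telescope to 0, and the right sides sum to 2 + 1 + (-2) + 0 + 1 + 0 = 2. So 0 ≥ 2, which is false.

Unsatisfiable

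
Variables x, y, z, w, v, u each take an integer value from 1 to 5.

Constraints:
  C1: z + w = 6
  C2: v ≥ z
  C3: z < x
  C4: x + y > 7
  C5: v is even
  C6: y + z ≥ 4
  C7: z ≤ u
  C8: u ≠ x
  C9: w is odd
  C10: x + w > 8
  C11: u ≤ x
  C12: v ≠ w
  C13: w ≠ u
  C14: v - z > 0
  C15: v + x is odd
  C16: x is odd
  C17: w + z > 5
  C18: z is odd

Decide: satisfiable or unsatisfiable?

Satisfiable

The assignment x = 5, y = 5, z = 1, w = 5, v = 4, u = 1 works:
  constraint 1 holds since z + w = 6.
  constraint 4 holds since x + y = 10.
  constraint 6 holds since y + z = 6.
The rest check out directly.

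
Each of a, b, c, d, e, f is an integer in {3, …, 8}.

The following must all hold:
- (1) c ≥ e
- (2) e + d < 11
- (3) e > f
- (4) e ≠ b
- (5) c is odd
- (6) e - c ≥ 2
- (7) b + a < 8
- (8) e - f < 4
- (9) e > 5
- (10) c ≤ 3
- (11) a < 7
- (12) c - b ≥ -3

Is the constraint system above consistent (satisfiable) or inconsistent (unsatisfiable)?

From constraint 9: e ≥ 6. From constraints 1 and 10: e ≤ c and c ≤ 3, so e ≤ 3. But 3 < 6, so no value of e works.

Unsatisfiable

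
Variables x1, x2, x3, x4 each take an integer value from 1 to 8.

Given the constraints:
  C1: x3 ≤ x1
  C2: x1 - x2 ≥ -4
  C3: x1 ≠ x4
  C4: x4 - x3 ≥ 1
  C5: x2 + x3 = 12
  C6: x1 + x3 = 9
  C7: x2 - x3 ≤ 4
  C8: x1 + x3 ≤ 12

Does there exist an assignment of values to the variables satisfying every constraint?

Satisfiable

Try x1 = 5, x2 = 8, x3 = 4, x4 = 6.
Check constraint 2: x1 - x2 = -3; constraint 4: x4 - x3 = 2; constraint 5: x2 + x3 = 12. The remaining constraints are straightforward to verify.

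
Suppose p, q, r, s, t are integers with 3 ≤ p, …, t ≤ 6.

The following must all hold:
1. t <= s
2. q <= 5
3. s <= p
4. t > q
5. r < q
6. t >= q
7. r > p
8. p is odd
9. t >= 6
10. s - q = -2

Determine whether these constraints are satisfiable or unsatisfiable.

Constraints 1, 3, 4, 5, and 7 give q < t, t ≤ s, s ≤ p, p < r, r < q. Chaining: q < t ≤ s ≤ p < r < q, which forces q < q — impossible.

Unsatisfiable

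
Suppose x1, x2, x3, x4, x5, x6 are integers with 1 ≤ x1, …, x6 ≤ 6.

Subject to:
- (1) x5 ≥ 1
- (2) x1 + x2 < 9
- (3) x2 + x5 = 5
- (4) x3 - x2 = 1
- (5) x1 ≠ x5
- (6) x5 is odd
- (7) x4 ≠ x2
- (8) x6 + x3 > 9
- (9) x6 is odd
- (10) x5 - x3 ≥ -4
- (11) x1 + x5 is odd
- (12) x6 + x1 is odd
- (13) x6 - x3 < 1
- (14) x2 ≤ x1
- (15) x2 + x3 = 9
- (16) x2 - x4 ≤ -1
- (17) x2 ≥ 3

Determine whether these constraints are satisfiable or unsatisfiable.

Satisfiable

Try x1 = 4, x2 = 4, x3 = 5, x4 = 6, x5 = 1, x6 = 5.
Check constraint 2: x1 + x2 = 8; constraint 3: x2 + x5 = 5. The remaining constraints are straightforward to verify.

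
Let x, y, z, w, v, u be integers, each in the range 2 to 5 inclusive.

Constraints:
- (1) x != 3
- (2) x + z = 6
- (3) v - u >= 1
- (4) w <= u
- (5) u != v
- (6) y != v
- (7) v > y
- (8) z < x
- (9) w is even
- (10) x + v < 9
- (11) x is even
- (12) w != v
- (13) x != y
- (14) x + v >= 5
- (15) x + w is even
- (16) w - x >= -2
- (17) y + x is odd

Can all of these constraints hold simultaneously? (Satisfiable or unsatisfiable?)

Satisfiable

The assignment x = 4, y = 3, z = 2, w = 2, v = 4, u = 2 works:
  constraint 2 holds since x + z = 6.
  constraint 3 holds since v - u = 2.
The rest check out directly.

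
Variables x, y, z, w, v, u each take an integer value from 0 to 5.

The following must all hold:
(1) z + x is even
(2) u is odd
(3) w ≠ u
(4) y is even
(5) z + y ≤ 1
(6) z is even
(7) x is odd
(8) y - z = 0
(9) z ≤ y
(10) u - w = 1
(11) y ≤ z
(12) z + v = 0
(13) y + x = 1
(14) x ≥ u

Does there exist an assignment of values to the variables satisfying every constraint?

Unsatisfiable

Constraint 6 makes z even and constraint 7 makes x odd, so z + x must be odd. Constraint 1 says z + x is even — contradiction.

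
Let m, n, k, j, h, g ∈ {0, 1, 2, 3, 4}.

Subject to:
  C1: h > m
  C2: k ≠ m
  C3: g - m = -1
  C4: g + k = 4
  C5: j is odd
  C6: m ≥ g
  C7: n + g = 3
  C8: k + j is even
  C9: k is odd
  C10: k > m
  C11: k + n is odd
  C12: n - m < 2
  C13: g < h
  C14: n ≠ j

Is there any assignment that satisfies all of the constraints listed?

Setting (m, n, k, j, h, g) = (2, 2, 3, 1, 3, 1) satisfies everything: constraint 3: g - m = -1; constraint 4: g + k = 4, and the others follow.

Satisfiable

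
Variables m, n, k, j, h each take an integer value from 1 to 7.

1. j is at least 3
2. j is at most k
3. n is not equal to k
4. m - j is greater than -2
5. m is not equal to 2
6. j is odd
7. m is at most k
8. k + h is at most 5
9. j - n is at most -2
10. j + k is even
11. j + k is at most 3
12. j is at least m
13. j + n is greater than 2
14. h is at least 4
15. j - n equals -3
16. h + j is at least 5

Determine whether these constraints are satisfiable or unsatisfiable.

From constraints 1 and 2: k ≥ j ≥ 3. From constraint 14: h ≥ 4. Hence k + h ≥ 7. But constraint 8 requires k + h ≤ 5, and 5 < 7. Contradiction.

Unsatisfiable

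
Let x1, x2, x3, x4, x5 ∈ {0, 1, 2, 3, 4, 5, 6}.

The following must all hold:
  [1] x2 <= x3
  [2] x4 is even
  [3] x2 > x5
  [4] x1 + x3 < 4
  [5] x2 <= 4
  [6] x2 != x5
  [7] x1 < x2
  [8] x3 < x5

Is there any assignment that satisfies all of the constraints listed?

Constraints 1, 3, and 8 give x5 < x2, x2 ≤ x3, x3 < x5. Chaining: x5 < x2 ≤ x3 < x5, which forces x5 < x5 — impossible.

Unsatisfiable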